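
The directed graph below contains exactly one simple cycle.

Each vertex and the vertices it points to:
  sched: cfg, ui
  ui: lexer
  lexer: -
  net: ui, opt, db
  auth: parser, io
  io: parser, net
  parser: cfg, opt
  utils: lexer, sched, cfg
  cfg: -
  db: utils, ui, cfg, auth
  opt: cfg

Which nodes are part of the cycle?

db, io, net, auth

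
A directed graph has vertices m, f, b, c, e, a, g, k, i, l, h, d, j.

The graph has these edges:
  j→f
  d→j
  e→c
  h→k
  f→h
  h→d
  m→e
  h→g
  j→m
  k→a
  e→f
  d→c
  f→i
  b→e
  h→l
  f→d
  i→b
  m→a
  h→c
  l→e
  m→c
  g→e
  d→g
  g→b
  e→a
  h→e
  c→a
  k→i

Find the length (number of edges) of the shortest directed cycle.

3

For each vertex v, BFS finds the shortest path from v back to v.
The shortest such closed walk is h → e → f → h, length 3.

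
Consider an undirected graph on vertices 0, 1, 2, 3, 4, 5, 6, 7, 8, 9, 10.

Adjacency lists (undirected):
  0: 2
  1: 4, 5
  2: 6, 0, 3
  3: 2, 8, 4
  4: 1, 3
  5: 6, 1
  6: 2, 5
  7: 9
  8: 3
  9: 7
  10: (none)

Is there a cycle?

DFS, tracking each vertex's parent; an edge to a visited non-parent vertex closes a cycle.
Start from 0:
visit 0 (parent –)
  visit 2 (parent 0)
    visit 6 (parent 2)
      6–2: parent, skip
      visit 5 (parent 6)
        5–6: parent, skip
        visit 1 (parent 5)
          visit 4 (parent 1)
            4–1: parent, skip
            visit 3 (parent 4)
              3–2: 2 visited and ≠ parent → cycle
Cycle: 2 – 6 – 5 – 1 – 4 – 3 – 2.

Yes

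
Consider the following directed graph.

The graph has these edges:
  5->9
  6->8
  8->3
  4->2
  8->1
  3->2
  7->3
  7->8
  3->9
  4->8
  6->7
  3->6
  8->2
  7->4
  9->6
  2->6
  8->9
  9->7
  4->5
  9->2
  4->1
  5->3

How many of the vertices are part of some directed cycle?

A vertex is on a directed cycle iff it belongs to a strongly connected component of size ≥ 2 (or has a self-loop).
The vertices on cycles are {2, 3, 4, 5, 6, 7, 8, 9} — 8 in total.

8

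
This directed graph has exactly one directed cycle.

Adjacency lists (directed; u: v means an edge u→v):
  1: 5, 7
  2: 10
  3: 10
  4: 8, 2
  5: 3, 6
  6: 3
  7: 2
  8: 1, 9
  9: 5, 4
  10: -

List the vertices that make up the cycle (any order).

4, 8, 9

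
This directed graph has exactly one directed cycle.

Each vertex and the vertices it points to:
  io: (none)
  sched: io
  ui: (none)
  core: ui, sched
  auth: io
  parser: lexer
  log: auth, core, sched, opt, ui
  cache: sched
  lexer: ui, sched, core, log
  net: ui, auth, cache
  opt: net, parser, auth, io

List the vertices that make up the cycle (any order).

log, opt, lexer, parser

DFS with gray/black marking from opt:
opt gray
  net gray
    ui gray
    ui black
    auth gray
      io gray
      io black
    auth black
    cache gray
      sched gray
        sched→io: io black — skip
      sched black
    cache black
  net black
  parser gray
    lexer gray
      lexer→ui: ui black — skip
      lexer→sched: sched black — skip
      core gray
        core→ui: ui black — skip
        core→sched: sched black — skip
      core black
      log gray
        log→auth: auth black — skip
        log→core: core black — skip
        log→sched: sched black — skip
        log→opt: opt is gray → back edge
Back edge closes the cycle opt → parser → lexer → log → opt; its vertices are {log, opt, lexer, parser}.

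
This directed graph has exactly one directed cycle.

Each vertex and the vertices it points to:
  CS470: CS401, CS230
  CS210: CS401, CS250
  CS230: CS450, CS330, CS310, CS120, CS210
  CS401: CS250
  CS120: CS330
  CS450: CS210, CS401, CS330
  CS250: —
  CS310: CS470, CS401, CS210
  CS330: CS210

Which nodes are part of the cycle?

DFS with gray/black marking from CS230:
CS230 gray
  CS450 gray
    CS210 gray
      CS401 gray
        CS250 gray
        CS250 black
      CS401 black
      CS210→CS250: CS250 black — skip
    CS210 black
    CS450→CS401: CS401 black — skip
    CS330 gray
      CS330→CS210: CS210 black — skip
    CS330 black
  CS450 black
  CS230→CS330: CS330 black — skip
  CS310 gray
    CS470 gray
      CS470→CS401: CS401 black — skip
      CS470→CS230: CS230 is gray → back edge
Back edge closes the cycle CS230 → CS310 → CS470 → CS230; its vertices are {CS230, CS310, CS470}.

CS230, CS310, CS470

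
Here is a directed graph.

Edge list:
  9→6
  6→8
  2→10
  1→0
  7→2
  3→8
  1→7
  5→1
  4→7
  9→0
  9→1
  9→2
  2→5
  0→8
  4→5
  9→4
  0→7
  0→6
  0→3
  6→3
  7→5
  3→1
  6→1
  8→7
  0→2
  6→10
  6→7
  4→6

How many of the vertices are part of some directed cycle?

8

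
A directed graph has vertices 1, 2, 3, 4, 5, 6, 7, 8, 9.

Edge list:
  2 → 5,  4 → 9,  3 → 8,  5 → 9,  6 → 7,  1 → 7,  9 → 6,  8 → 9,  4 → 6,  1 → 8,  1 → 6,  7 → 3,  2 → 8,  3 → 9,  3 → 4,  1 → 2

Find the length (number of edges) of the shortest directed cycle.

4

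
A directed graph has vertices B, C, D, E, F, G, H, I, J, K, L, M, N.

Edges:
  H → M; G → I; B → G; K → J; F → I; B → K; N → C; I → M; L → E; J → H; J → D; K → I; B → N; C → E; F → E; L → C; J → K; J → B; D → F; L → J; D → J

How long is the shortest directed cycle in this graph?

2

For each vertex v, BFS finds the shortest path from v back to v.
The shortest such closed walk is J → D → J, length 2.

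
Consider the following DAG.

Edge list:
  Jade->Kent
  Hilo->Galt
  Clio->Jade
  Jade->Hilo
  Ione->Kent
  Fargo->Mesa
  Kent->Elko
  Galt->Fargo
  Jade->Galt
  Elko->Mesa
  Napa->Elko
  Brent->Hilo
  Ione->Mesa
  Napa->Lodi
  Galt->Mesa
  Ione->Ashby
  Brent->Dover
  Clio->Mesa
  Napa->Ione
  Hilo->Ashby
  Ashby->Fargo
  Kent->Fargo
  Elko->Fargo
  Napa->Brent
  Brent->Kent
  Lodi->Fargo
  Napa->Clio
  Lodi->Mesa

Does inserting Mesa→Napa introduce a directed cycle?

Yes

Adding Mesa→Napa creates a cycle iff Napa can already reach Mesa.
Path from Napa: Napa → Lodi → Mesa.
So Napa → … → Mesa → Napa is a cycle.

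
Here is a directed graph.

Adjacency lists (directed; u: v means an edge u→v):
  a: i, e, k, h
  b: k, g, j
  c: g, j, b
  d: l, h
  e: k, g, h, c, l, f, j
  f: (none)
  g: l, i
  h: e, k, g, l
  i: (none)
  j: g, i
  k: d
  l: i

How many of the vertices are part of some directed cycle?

A vertex is on a directed cycle iff it belongs to a strongly connected component of size ≥ 2 (or has a self-loop).
The vertices on cycles are {b, c, d, e, h, k} — 6 in total.

6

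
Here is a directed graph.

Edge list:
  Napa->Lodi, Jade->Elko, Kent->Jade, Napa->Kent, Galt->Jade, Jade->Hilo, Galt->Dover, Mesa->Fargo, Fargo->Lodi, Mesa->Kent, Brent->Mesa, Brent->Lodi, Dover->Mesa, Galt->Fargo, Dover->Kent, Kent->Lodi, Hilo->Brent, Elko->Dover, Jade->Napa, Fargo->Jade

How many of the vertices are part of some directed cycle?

9

A vertex is on a directed cycle iff it belongs to a strongly connected component of size ≥ 2 (or has a self-loop).
The vertices on cycles are {Elko, Hilo, Jade, Kent, Mesa, Napa, Brent, Dover, Fargo} — 9 in total.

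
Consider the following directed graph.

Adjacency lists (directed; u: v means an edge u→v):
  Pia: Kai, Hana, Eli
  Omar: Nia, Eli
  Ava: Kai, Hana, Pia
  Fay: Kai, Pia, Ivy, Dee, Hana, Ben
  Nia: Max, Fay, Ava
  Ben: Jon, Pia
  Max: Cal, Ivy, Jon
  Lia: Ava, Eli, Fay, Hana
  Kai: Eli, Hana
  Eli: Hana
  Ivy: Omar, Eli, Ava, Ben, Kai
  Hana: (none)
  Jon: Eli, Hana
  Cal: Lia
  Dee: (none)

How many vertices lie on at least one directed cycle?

A vertex is on a directed cycle iff it belongs to a strongly connected component of size ≥ 2 (or has a self-loop).
The vertices on cycles are {Cal, Fay, Ivy, Lia, Max, Nia, Omar} — 7 in total.

7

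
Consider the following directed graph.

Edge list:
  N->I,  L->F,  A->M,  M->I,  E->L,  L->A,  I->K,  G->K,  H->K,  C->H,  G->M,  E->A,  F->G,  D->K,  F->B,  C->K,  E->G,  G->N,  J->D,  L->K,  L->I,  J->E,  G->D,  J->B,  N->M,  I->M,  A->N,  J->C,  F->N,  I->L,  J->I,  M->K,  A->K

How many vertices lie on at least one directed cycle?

7

A vertex is on a directed cycle iff it belongs to a strongly connected component of size ≥ 2 (or has a self-loop).
The vertices on cycles are {A, F, G, I, L, M, N} — 7 in total.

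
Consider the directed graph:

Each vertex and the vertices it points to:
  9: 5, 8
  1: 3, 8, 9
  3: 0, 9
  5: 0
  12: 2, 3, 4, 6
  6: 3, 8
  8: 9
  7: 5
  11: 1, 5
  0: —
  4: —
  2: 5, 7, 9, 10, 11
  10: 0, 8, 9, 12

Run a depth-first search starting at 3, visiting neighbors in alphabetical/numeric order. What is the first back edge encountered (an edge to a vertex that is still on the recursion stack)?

DFS from 3 (visiting neighbors in alphabetical/numeric order); mark gray on enter, black on exit:
3 gray
  0 gray
  0 black
  9 gray
    5 gray
      5→0: 0 black — skip
    5 black
    8 gray
      8→9: 9 is gray → back edge
First back edge: 8 → 9.

8→9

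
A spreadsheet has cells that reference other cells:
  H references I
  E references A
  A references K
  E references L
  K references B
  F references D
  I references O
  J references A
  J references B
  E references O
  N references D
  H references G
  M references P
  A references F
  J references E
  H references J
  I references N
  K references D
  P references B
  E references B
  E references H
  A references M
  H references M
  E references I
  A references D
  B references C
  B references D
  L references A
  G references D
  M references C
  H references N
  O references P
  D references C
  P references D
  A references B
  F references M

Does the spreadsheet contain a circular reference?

Yes

DFS with white/gray/black marking, starting from N:
N gray
  D gray
    C gray
    C black
  D black
N black
A gray
  F gray
    F→D: D black — skip
    M gray
      P gray
        P→D: D black — skip
        B gray
          B→C: C black — skip
          B→D: D black — skip
        B black
      P black
      M→C: C black — skip
    M black
  F black
  A→B: B black — skip
  K gray
    K→D: D black — skip
    K→B: B black — skip
  K black
  A→M: M black — skip
  A→D: D black — skip
A black
E gray
  E→B: B black — skip
  I gray
    O gray
      O→P: P black — skip
    O black
    I→N: N black — skip
  I black
  E→A: A black — skip
  H gray
    G gray
      G→D: D black — skip
    G black
    J gray
      J→B: B black — skip
      J→A: A black — skip
      J→E: E is gray → back edge
Back edge found, so a cycle exists: E → H → J → E.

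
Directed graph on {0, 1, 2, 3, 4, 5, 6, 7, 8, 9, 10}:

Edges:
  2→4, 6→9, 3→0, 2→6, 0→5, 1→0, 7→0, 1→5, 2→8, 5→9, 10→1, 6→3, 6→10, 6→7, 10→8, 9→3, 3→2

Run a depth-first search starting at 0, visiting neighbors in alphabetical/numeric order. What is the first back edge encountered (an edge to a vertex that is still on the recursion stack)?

DFS from 0 (visiting neighbors in alphabetical/numeric order); mark gray on enter, black on exit:
0 gray
  5 gray
    9 gray
      3 gray
        3→0: 0 is gray → back edge
First back edge: 3 → 0.

3->0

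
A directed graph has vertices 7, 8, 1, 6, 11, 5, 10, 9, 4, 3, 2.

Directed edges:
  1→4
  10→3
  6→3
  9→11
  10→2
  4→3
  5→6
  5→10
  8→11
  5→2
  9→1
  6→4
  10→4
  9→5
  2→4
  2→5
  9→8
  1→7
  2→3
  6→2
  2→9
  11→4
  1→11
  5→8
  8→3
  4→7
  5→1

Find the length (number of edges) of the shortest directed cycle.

2

For each vertex v, BFS finds the shortest path from v back to v.
The shortest such closed walk is 5 → 2 → 5, length 2.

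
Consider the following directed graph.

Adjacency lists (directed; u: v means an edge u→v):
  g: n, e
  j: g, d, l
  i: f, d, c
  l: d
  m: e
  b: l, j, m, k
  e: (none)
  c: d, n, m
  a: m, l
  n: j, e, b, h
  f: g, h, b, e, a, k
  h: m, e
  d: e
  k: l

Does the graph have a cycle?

Yes

DFS with white/gray/black marking, starting from h:
h gray
  m gray
    e gray
    e black
  m black
  h→e: e black — skip
h black
g gray
  n gray
    j gray
      j→g: g is gray → back edge
Back edge found, so a cycle exists: g → n → j → g.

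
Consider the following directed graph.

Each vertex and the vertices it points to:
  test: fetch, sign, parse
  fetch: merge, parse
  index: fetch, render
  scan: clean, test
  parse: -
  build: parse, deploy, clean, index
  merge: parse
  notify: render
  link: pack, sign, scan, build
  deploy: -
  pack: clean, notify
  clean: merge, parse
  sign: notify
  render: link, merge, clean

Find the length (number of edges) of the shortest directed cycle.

4

For each vertex v, BFS finds the shortest path from v back to v.
The shortest such closed walk is link → pack → notify → render → link, length 4.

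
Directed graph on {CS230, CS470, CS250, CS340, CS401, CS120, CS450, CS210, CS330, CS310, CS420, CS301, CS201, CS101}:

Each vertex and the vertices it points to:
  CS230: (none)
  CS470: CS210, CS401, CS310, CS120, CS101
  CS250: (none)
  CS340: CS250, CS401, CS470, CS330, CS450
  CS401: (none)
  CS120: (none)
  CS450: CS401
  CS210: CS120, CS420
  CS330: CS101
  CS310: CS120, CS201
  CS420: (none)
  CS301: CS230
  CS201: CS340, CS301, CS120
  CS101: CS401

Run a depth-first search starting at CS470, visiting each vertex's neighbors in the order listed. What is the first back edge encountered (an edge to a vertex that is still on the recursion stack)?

CS340->CS470

DFS from CS470 (visiting each vertex's neighbors in the order listed); mark gray on enter, black on exit:
CS470 gray
  CS210 gray
    CS120 gray
    CS120 black
    CS420 gray
    CS420 black
  CS210 black
  CS401 gray
  CS401 black
  CS310 gray
    CS310→CS120: CS120 black — skip
    CS201 gray
      CS340 gray
        CS250 gray
        CS250 black
        CS340→CS401: CS401 black — skip
        CS340→CS470: CS470 is gray → back edge
First back edge: CS340 → CS470.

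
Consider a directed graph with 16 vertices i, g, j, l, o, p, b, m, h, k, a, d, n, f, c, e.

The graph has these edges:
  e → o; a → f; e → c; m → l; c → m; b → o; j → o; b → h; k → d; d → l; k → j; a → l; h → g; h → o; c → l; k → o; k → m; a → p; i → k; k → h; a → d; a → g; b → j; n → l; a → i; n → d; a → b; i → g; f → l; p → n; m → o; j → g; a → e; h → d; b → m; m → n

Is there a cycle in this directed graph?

No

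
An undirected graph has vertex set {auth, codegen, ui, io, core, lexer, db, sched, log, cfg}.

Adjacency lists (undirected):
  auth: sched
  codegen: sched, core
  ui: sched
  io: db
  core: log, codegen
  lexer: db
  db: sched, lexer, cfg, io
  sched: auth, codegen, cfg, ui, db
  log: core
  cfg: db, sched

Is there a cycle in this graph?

DFS, tracking each vertex's parent; an edge to a visited non-parent vertex closes a cycle.
Start from sched:
visit sched (parent –)
  visit auth (parent sched)
    auth–sched: parent, skip
  visit codegen (parent sched)
    codegen–sched: parent, skip
    visit core (parent codegen)
      visit log (parent core)
        log–core: parent, skip
      core–codegen: parent, skip
  visit cfg (parent sched)
    visit db (parent cfg)
      db–sched: sched visited and ≠ parent → cycle
Cycle: sched – cfg – db – sched.

Yes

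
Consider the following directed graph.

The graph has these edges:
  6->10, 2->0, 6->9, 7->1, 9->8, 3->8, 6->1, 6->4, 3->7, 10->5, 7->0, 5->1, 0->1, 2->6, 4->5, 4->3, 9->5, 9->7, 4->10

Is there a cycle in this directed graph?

DFS with white/gray/black marking, starting from 5:
5 gray
  1 gray
  1 black
5 black
9 gray
  8 gray
  8 black
  7 gray
    7→1: 1 black — skip
    0 gray
      0→1: 1 black — skip
    0 black
  7 black
  9→5: 5 black — skip
9 black
3 gray
  3→7: 7 black — skip
  3→8: 8 black — skip
3 black
6 gray
  6→1: 1 black — skip
  4 gray
    4→3: 3 black — skip
    4→5: 5 black — skip
    10 gray
      10→5: 5 black — skip
    10 black
  4 black
  6→9: 9 black — skip
  6→10: 10 black — skip
6 black
2 gray
  2→6: 6 black — skip
  2→0: 0 black — skip
2 black
Every edge goes to a white or black vertex — no back edge, so the graph is acyclic.

No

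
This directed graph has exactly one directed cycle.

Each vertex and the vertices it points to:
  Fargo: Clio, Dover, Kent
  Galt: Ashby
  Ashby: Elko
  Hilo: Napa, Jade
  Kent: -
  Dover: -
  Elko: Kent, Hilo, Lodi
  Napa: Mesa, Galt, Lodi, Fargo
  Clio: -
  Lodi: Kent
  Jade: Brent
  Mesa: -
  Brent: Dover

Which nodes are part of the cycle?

Elko, Galt, Hilo, Napa, Ashby

DFS with gray/black marking from Hilo:
Hilo gray
  Napa gray
    Mesa gray
    Mesa black
    Galt gray
      Ashby gray
        Elko gray
          Kent gray
          Kent black
          Elko→Hilo: Hilo is gray → back edge
Back edge closes the cycle Hilo → Napa → Galt → Ashby → Elko → Hilo; its vertices are {Elko, Galt, Hilo, Napa, Ashby}.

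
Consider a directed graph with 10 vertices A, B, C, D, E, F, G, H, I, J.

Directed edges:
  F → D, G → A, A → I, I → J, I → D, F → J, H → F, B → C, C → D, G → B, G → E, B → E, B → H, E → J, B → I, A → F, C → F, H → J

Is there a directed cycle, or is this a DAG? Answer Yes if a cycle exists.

No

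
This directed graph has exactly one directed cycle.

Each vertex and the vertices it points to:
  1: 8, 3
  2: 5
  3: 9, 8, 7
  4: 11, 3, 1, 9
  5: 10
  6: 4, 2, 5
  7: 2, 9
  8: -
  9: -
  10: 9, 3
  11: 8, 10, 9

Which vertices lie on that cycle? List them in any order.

DFS with gray/black marking from 2:
2 gray
  5 gray
    10 gray
      9 gray
      9 black
      3 gray
        3→9: 9 black — skip
        8 gray
        8 black
        7 gray
          7→2: 2 is gray → back edge
Back edge closes the cycle 2 → 5 → 10 → 3 → 7 → 2; its vertices are {2, 3, 5, 7, 10}.

2, 3, 5, 7, 10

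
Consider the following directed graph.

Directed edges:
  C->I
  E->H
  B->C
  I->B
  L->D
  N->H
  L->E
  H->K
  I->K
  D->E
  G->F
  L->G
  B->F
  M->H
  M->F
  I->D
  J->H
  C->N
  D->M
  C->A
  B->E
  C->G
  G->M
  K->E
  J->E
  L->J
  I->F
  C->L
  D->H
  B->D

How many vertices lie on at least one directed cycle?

6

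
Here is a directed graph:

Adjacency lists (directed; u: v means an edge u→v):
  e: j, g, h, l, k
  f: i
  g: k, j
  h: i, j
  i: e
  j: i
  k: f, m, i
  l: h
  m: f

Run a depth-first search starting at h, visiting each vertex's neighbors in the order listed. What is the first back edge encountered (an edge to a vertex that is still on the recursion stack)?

j→i

DFS from h (visiting each vertex's neighbors in the order listed); mark gray on enter, black on exit:
h gray
  i gray
    e gray
      j gray
        j→i: i is gray → back edge
First back edge: j → i.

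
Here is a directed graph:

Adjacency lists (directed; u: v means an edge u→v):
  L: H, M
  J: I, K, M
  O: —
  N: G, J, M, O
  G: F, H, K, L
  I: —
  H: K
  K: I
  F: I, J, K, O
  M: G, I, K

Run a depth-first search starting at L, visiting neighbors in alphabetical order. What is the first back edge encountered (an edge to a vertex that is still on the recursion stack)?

J->M

DFS from L (visiting neighbors in alphabetical order); mark gray on enter, black on exit:
L gray
  H gray
    K gray
      I gray
      I black
    K black
  H black
  M gray
    G gray
      F gray
        F→I: I black — skip
        J gray
          J→I: I black — skip
          J→K: K black — skip
          J→M: M is gray → back edge
First back edge: J → M.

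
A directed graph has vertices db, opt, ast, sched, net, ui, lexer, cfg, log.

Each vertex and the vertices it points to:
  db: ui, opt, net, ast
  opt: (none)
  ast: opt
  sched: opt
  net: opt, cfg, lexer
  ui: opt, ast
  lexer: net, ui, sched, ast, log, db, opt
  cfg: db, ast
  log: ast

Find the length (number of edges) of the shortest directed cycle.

For each vertex v, BFS finds the shortest path from v back to v.
The shortest such closed walk is net → lexer → net, length 2.

2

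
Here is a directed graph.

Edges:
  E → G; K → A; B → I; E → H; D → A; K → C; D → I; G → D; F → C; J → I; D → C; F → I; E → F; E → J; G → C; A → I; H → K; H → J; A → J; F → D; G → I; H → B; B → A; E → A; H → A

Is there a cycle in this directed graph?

No

DFS with white/gray/black marking, starting from A:
A gray
  I gray
  I black
  J gray
    J→I: I black — skip
  J black
A black
B gray
  B→A: A black — skip
  B→I: I black — skip
B black
C gray
C black
D gray
  D→A: A black — skip
  D→C: C black — skip
  D→I: I black — skip
D black
E gray
  F gray
    F→I: I black — skip
    F→C: C black — skip
    F→D: D black — skip
  F black
  H gray
    H→J: J black — skip
    K gray
      K→C: C black — skip
      K→A: A black — skip
    K black
    H→A: A black — skip
    H→B: B black — skip
  H black
  E→J: J black — skip
  G gray
    G→I: I black — skip
    G→C: C black — skip
    G→D: D black — skip
  G black
  E→A: A black — skip
E black
Every edge goes to a white or black vertex — no back edge, so the graph is acyclic.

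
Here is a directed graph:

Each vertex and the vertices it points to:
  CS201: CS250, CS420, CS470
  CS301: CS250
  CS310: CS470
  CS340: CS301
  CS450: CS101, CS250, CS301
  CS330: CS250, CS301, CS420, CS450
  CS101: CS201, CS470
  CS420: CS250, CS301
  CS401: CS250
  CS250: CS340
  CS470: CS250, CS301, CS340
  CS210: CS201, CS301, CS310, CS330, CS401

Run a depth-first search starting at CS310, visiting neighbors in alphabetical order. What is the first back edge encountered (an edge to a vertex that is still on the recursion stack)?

CS301→CS250

DFS from CS310 (visiting neighbors in alphabetical order); mark gray on enter, black on exit:
CS310 gray
  CS470 gray
    CS250 gray
      CS340 gray
        CS301 gray
          CS301→CS250: CS250 is gray → back edge
First back edge: CS301 → CS250.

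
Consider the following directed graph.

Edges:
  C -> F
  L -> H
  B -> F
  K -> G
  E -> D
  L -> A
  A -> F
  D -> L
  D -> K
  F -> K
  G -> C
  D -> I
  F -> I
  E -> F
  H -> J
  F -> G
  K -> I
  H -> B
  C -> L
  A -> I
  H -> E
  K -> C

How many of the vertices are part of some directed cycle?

10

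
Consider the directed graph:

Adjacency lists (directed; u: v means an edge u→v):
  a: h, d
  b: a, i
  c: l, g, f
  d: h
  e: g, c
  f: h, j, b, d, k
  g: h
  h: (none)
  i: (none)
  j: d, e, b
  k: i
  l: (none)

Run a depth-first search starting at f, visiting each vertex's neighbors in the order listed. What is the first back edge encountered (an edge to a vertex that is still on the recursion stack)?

DFS from f (visiting each vertex's neighbors in the order listed); mark gray on enter, black on exit:
f gray
  h gray
  h black
  j gray
    d gray
      d→h: h black — skip
    d black
    e gray
      g gray
        g→h: h black — skip
      g black
      c gray
        l gray
        l black
        c→g: g black — skip
        c→f: f is gray → back edge
First back edge: c → f.

c->f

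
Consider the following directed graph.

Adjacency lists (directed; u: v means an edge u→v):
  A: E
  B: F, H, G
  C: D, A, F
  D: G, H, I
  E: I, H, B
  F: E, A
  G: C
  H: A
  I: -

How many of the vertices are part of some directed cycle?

8

A vertex is on a directed cycle iff it belongs to a strongly connected component of size ≥ 2 (or has a self-loop).
The vertices on cycles are {A, B, C, D, E, F, G, H} — 8 in total.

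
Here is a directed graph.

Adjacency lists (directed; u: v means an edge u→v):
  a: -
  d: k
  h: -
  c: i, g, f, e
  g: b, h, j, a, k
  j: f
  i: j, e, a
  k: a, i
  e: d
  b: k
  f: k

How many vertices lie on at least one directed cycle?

6

A vertex is on a directed cycle iff it belongs to a strongly connected component of size ≥ 2 (or has a self-loop).
The vertices on cycles are {d, e, f, i, j, k} — 6 in total.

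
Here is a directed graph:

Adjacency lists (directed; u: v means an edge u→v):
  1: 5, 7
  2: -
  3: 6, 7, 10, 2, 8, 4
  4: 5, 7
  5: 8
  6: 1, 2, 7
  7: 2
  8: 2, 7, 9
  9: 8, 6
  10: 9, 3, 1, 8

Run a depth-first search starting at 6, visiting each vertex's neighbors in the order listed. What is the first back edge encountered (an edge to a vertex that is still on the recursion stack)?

DFS from 6 (visiting each vertex's neighbors in the order listed); mark gray on enter, black on exit:
6 gray
  1 gray
    5 gray
      8 gray
        2 gray
        2 black
        7 gray
          7→2: 2 black — skip
        7 black
        9 gray
          9→8: 8 is gray → back edge
First back edge: 9 → 8.

9->8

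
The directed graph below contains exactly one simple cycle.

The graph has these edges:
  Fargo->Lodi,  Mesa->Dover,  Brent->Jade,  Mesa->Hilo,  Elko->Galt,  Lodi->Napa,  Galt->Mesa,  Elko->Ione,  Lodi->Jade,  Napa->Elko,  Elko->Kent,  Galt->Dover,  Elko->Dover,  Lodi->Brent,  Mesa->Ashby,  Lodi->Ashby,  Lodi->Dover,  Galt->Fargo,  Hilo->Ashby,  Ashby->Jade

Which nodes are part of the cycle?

Elko, Galt, Lodi, Napa, Fargo

DFS with gray/black marking from Napa:
Napa gray
  Elko gray
    Galt gray
      Fargo gray
        Lodi gray
          Lodi→Napa: Napa is gray → back edge
Back edge closes the cycle Napa → Elko → Galt → Fargo → Lodi → Napa; its vertices are {Elko, Galt, Lodi, Napa, Fargo}.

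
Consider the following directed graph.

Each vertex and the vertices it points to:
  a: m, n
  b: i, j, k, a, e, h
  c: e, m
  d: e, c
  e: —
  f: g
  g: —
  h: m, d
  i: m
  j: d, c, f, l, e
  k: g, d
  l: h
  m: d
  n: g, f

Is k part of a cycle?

k lies on a cycle iff there is a path from k back to itself.
Exploring from k, it never reaches itself; equivalently, its strongly connected component is a singleton.

No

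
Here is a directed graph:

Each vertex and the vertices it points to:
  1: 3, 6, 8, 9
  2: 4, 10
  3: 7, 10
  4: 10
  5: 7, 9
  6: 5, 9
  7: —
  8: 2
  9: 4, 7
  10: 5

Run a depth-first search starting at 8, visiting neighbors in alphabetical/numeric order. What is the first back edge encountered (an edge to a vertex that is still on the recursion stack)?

DFS from 8 (visiting neighbors in alphabetical/numeric order); mark gray on enter, black on exit:
8 gray
  2 gray
    4 gray
      10 gray
        5 gray
          7 gray
          7 black
          9 gray
            9→4: 4 is gray → back edge
First back edge: 9 → 4.

9→4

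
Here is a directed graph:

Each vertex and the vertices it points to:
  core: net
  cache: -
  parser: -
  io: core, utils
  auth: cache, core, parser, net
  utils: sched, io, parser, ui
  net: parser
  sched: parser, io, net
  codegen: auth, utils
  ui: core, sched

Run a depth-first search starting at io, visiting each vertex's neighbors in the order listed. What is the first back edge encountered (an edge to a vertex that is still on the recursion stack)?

sched->io

DFS from io (visiting each vertex's neighbors in the order listed); mark gray on enter, black on exit:
io gray
  core gray
    net gray
      parser gray
      parser black
    net black
  core black
  utils gray
    sched gray
      sched→parser: parser black — skip
      sched→io: io is gray → back edge
First back edge: sched → io.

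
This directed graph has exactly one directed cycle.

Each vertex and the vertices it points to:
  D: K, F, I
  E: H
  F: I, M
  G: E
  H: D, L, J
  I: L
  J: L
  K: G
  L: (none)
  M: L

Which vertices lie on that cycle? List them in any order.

DFS with gray/black marking from H:
H gray
  D gray
    K gray
      G gray
        E gray
          E→H: H is gray → back edge
Back edge closes the cycle H → D → K → G → E → H; its vertices are {D, E, G, H, K}.

D, E, G, H, K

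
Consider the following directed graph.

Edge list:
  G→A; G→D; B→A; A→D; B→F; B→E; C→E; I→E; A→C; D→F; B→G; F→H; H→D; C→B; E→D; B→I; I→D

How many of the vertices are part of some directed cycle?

7

A vertex is on a directed cycle iff it belongs to a strongly connected component of size ≥ 2 (or has a self-loop).
The vertices on cycles are {A, B, C, D, F, G, H} — 7 in total.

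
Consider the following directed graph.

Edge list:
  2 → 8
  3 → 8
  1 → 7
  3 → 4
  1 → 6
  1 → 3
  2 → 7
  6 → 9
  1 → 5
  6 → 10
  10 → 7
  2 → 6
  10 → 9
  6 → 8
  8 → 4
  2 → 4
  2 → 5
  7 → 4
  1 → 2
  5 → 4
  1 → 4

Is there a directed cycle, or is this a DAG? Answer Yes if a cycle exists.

No

DFS with white/gray/black marking, starting from 1:
1 gray
  4 gray
  4 black
  3 gray
    8 gray
      8→4: 4 black — skip
    8 black
    3→4: 4 black — skip
  3 black
  7 gray
    7→4: 4 black — skip
  7 black
  2 gray
    5 gray
      5→4: 4 black — skip
    5 black
    2→8: 8 black — skip
    2→7: 7 black — skip
    6 gray
      6→8: 8 black — skip
      9 gray
      9 black
      10 gray
        10→7: 7 black — skip
        10→9: 9 black — skip
      10 black
    6 black
    2→4: 4 black — skip
  2 black
  1→6: 6 black — skip
  1→5: 5 black — skip
1 black
Every edge goes to a white or black vertex — no back edge, so the graph is acyclic.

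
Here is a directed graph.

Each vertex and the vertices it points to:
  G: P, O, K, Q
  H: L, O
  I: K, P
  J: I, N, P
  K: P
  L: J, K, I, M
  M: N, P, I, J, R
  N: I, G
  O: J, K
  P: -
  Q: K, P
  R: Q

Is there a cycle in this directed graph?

DFS with white/gray/black marking, starting from I:
I gray
  K gray
    P gray
    P black
  K black
  I→P: P black — skip
I black
G gray
  G→P: P black — skip
  O gray
    J gray
      J→I: I black — skip
      N gray
        N→I: I black — skip
        N→G: G is gray → back edge
Back edge found, so a cycle exists: G → O → J → N → G.

Yes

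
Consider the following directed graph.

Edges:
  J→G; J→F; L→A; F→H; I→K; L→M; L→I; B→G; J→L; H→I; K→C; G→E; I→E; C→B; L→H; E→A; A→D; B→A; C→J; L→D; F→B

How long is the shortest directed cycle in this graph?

5

For each vertex v, BFS finds the shortest path from v back to v.
The shortest such closed walk is C → J → L → I → K → C, length 5.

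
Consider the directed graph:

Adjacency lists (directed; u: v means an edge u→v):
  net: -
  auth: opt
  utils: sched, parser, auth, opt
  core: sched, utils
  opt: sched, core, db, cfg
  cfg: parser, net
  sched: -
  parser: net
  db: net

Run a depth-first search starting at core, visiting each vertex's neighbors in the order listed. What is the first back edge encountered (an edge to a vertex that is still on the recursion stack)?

opt→core

DFS from core (visiting each vertex's neighbors in the order listed); mark gray on enter, black on exit:
core gray
  sched gray
  sched black
  utils gray
    utils→sched: sched black — skip
    parser gray
      net gray
      net black
    parser black
    auth gray
      opt gray
        opt→sched: sched black — skip
        opt→core: core is gray → back edge
First back edge: opt → core.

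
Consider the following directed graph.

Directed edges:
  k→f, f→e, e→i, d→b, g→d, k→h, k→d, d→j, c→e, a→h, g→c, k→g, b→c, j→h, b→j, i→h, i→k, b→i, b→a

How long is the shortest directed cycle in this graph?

4

For each vertex v, BFS finds the shortest path from v back to v.
The shortest such closed walk is k → d → b → i → k, length 4.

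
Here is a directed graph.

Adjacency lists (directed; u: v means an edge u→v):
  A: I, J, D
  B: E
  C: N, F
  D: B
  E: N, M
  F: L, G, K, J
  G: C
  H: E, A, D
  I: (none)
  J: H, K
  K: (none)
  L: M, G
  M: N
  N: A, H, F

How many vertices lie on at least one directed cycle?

12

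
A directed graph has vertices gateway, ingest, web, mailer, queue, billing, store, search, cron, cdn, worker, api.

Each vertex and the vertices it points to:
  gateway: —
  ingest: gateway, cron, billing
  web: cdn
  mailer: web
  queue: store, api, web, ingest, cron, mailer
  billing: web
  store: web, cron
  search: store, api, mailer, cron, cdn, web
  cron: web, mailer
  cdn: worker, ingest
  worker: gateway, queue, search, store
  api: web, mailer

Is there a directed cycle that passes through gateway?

No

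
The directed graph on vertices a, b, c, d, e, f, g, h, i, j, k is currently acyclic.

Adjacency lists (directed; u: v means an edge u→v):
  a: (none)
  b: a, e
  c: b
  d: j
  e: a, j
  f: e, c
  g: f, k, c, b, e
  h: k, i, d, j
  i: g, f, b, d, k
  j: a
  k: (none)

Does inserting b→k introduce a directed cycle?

Adding b→k creates a cycle iff k can already reach b.
Explore from k: no path reaches b. The graph stays acyclic.

No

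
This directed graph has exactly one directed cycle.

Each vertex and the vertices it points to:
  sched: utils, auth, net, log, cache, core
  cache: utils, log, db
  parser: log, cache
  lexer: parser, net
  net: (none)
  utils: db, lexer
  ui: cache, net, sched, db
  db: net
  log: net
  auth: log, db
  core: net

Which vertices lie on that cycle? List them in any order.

cache, lexer, utils, parser

DFS with gray/black marking from cache:
cache gray
  utils gray
    db gray
      net gray
      net black
    db black
    lexer gray
      parser gray
        log gray
          log→net: net black — skip
        log black
        parser→cache: cache is gray → back edge
Back edge closes the cycle cache → utils → lexer → parser → cache; its vertices are {cache, lexer, utils, parser}.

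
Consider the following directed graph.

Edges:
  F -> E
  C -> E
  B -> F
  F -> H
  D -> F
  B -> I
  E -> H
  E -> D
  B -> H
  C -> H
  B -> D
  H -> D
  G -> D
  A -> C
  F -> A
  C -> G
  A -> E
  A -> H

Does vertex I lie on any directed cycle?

I lies on a cycle iff there is a path from I back to itself.
Exploring from I, it never reaches itself; equivalently, its strongly connected component is a singleton.

No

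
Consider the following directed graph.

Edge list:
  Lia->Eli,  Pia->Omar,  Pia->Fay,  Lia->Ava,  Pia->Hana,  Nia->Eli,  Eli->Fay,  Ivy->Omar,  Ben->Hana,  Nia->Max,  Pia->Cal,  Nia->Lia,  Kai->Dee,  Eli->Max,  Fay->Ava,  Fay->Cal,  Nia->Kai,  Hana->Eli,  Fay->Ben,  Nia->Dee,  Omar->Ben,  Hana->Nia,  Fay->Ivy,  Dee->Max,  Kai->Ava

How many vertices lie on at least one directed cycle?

8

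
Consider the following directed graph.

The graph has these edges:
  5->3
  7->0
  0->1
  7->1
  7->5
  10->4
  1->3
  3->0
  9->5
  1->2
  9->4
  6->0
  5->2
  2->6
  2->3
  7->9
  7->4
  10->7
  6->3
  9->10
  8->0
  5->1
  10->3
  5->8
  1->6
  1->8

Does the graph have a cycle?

Yes

DFS with white/gray/black marking, starting from 0:
0 gray
  1 gray
    3 gray
      3→0: 0 is gray → back edge
Back edge found, so a cycle exists: 0 → 1 → 3 → 0.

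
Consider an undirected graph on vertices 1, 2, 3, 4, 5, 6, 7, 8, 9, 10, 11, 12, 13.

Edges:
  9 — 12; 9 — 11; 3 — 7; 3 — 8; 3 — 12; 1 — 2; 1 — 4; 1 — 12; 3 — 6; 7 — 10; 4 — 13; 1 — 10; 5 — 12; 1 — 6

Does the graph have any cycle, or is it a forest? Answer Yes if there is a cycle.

DFS, tracking each vertex's parent; an edge to a visited non-parent vertex closes a cycle.
Start from 12:
visit 12 (parent –)
  visit 9 (parent 12)
    visit 11 (parent 9)
      11–9: parent, skip
    9–12: parent, skip
  visit 3 (parent 12)
    visit 7 (parent 3)
      7–3: parent, skip
      visit 10 (parent 7)
        visit 1 (parent 10)
          visit 4 (parent 1)
            4–1: parent, skip
            visit 13 (parent 4)
              13–4: parent, skip
          1–10: parent, skip
          1–12: 12 visited and ≠ parent → cycle
Cycle: 12 – 3 – 7 – 10 – 1 – 12.

Yes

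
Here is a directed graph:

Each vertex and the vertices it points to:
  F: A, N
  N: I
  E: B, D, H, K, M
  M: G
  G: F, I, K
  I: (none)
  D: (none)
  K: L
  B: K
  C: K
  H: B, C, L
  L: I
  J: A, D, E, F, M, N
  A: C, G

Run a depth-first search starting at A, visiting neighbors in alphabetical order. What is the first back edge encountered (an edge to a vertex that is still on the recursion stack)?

F->A

DFS from A (visiting neighbors in alphabetical order); mark gray on enter, black on exit:
A gray
  C gray
    K gray
      L gray
        I gray
        I black
      L black
    K black
  C black
  G gray
    F gray
      F→A: A is gray → back edge
First back edge: F → A.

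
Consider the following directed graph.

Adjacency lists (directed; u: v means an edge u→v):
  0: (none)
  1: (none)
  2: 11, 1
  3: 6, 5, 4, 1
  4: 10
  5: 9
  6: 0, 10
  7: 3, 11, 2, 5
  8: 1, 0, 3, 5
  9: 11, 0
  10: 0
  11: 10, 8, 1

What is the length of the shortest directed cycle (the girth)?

For each vertex v, BFS finds the shortest path from v back to v.
The shortest such closed walk is 5 → 9 → 11 → 8 → 5, length 4.

4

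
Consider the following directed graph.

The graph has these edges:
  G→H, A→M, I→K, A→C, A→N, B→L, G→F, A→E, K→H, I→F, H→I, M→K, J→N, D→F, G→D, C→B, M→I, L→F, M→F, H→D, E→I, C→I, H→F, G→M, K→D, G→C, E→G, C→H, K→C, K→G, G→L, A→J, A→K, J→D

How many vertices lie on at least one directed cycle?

6

A vertex is on a directed cycle iff it belongs to a strongly connected component of size ≥ 2 (or has a self-loop).
The vertices on cycles are {C, G, H, I, K, M} — 6 in total.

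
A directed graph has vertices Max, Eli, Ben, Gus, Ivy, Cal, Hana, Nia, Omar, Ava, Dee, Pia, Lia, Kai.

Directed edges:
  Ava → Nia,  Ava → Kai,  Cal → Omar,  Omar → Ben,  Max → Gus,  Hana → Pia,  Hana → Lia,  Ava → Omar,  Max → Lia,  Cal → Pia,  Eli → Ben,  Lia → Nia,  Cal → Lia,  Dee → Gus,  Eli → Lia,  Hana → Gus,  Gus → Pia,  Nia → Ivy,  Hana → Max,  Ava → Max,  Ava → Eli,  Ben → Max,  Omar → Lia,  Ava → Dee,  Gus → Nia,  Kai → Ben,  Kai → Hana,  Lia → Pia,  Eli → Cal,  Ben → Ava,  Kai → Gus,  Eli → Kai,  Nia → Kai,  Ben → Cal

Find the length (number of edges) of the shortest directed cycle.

For each vertex v, BFS finds the shortest path from v back to v.
The shortest such closed walk is Ava → Kai → Ben → Ava, length 3.

3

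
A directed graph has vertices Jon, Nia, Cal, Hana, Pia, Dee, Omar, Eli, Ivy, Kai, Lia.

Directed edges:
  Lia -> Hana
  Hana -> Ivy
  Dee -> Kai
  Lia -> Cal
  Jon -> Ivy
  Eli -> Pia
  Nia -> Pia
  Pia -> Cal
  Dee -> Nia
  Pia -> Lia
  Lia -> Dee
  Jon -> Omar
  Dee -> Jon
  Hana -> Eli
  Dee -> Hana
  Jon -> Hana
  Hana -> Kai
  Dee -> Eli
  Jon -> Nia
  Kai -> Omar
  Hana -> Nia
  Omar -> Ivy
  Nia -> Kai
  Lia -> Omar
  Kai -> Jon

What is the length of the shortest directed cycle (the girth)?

3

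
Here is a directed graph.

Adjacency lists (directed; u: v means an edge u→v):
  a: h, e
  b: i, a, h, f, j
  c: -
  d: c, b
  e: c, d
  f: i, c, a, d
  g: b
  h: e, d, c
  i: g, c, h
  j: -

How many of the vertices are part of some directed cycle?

8

A vertex is on a directed cycle iff it belongs to a strongly connected component of size ≥ 2 (or has a self-loop).
The vertices on cycles are {a, b, d, e, f, g, h, i} — 8 in total.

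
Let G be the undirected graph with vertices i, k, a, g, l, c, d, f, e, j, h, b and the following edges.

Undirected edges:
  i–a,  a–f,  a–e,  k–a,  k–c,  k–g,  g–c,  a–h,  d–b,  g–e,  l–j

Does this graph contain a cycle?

Yes

DFS, tracking each vertex's parent; an edge to a visited non-parent vertex closes a cycle.
Start from d:
visit d (parent –)
  visit b (parent d)
    b–d: parent, skip
visit i (parent –)
  visit a (parent i)
    a–i: parent, skip
    visit k (parent a)
      k–a: parent, skip
      visit g (parent k)
        g–k: parent, skip
        visit e (parent g)
          e–a: a visited and ≠ parent → cycle
Cycle: a – k – g – e – a.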